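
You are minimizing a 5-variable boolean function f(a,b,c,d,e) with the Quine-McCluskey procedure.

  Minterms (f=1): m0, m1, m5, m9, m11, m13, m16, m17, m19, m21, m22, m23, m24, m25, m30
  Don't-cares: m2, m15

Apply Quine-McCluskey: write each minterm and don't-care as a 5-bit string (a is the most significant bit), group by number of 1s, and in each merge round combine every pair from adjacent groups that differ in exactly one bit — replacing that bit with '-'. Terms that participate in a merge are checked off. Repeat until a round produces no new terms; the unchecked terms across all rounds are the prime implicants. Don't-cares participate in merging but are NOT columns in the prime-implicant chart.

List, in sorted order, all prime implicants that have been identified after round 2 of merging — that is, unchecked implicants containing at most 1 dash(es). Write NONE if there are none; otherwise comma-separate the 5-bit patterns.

[col 0] 00000*, 00001*, 00010*, 00101*, 01001*, 01011*, 01101*, 01111*, 10000*, 10001*, 10011*, 10101*, 10110*, 10111*, 11000*, 11001*, 11110*
[col 1] -0000*, -0001*, -0101*, -1001*, 0-001*, 0-101*, 00-01*, 000-0, 0000-*, 01-01*, 01-11*, 010-1*, 011-1*, 1-000*, 1-001*, 1-110, 10-01*, 10-11*, 100-1*, 1000-*, 101-1*, 1011-, 1100-*
[col 2] --001, -0-01, -000-, 0--01, 01--1, 1-00-, 10--1
Prime implicants: --001, -0-01, -000-, 0--01, 000-0, 01--1, 1-00-, 1-110, 10--1, 1011-

000-0, 1-110, 1011-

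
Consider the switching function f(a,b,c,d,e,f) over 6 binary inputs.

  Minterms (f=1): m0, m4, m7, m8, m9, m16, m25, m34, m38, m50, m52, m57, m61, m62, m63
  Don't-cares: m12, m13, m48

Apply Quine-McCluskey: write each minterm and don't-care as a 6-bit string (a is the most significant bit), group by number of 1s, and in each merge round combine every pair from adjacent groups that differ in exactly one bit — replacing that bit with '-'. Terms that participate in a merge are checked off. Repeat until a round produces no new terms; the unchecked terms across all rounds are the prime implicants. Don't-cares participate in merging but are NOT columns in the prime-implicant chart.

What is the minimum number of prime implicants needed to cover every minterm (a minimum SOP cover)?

[col 0] 000000*, 000100*, 000111, 001000*, 001001*, 001100*, 001101*, 010000*, 011001*, 100010*, 100110*, 110000*, 110010*, 110100*, 111001*, 111101*, 111110*, 111111*
[col 1] -10000, -11001, 0-0000, 0-1001, 00-000*, 00-100*, 000-00*, 001-00*, 001-01*, 00100-*, 00110-*, 1-0010, 100-10, 110-00, 1100-0, 111-01, 1111-1, 11111-
[col 2] 00--00, 001-0-
Prime implicants: -10000, -11001, 0-0000, 0-1001, 00--00, 000111, 001-0-, 1-0010, 100-10, 110-00, 1100-0, 111-01, 1111-1, 11111-
PI chart (minterm → PIs covering it):
  0 | 0-0000,00--00
  4 | 00--00  (sole → essential)
  7 | 000111  (sole → essential)
  8 | 00--00,001-0-
  9 | 0-1001,001-0-
  16 | -10000,0-0000
  25 | -11001,0-1001
  34 | 1-0010,100-10
  38 | 100-10  (sole → essential)
  50 | 1-0010,1100-0
  52 | 110-00  (sole → essential)
  57 | -11001,111-01
  61 | 111-01,1111-1
  62 | 11111-  (sole → essential)
  63 | 1111-1,11111-
Essential prime implicants: 00--00, 000111, 100-10, 110-00, 11111-
Petrick residual → -10000, 0-1001, 1-0010, 111-01
Minimum SOP uses 9 PIs: bc'd'e'f' + a'cd'e'f + a'b'e'f' + a'b'c'def + ac'd'ef' + ab'c'ef' + abc'e'f' + abce'f + abcde

9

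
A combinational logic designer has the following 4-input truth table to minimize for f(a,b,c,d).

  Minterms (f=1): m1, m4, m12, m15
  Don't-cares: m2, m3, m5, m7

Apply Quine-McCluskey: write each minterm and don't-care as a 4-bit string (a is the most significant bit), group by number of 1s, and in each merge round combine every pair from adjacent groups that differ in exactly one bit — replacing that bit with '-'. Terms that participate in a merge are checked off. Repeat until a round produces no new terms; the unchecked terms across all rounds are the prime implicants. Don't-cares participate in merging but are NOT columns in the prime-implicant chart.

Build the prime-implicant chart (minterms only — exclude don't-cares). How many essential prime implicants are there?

3

size-2^0 implicants → 0001(✓)  0010(✓)  0011(✓)  0100(✓)  0101(✓)  0111(✓)  1100(✓)  1111(✓)
size-2^1 implicants → -100  -111  0-01(✓)  0-11(✓)  00-1(✓)  001-  01-1(✓)  010-
size-2^2 implicants → 0--1
Unchecked terms (primes): -100, -111, 0--1, 001-, 010-
Minterm coverage:
  m1 ⊆ 0--1 [E]
  m4 ⊆ -100,010-
  m12 ⊆ -100 [E]
  m15 ⊆ -111 [E]
E = {-100, -111, 0--1}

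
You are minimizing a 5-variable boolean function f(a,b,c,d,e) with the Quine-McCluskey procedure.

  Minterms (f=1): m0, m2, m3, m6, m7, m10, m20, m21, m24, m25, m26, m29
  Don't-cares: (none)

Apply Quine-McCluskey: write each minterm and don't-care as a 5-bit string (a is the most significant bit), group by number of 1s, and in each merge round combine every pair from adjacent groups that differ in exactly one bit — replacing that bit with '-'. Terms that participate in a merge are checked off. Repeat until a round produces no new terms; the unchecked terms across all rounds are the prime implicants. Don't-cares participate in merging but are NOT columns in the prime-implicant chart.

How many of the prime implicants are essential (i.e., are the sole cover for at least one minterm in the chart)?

size-2^0 implicants → 00000(✓)  00010(✓)  00011(✓)  00110(✓)  00111(✓)  01010(✓)  10100(✓)  10101(✓)  11000(✓)  11001(✓)  11010(✓)  11101(✓)
size-2^1 implicants → -1010  0-010  00-10(✓)  00-11(✓)  000-0  0001-(✓)  0011-(✓)  1-101  1010-  11-01  110-0  1100-
size-2^2 implicants → 00-1-
Unchecked terms (primes): -1010, 0-010, 00-1-, 000-0, 1-101, 1010-, 11-01, 110-0, 1100-
Minterm coverage:
  m0 ⊆ 000-0 [E]
  m2 ⊆ 0-010,00-1-,000-0
  m3 ⊆ 00-1- [E]
  m6 ⊆ 00-1- [E]
  m7 ⊆ 00-1- [E]
  m10 ⊆ -1010,0-010
  m20 ⊆ 1010- [E]
  m21 ⊆ 1-101,1010-
  m24 ⊆ 110-0,1100-
  m25 ⊆ 11-01,1100-
  m26 ⊆ -1010,110-0
  m29 ⊆ 1-101,11-01
E = {00-1-, 000-0, 1010-}

3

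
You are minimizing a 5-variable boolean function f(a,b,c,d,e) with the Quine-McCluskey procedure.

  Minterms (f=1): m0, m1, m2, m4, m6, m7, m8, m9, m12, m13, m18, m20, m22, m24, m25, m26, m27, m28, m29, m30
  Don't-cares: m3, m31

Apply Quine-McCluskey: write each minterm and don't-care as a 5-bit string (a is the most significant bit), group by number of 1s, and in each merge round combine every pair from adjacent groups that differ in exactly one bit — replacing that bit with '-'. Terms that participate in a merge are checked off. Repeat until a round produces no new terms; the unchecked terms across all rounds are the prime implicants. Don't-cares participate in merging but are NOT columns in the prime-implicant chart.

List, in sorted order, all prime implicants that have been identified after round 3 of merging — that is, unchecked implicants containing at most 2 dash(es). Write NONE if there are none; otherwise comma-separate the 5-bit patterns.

size-2^0 implicants → 00000(✓)  00001(✓)  00010(✓)  00011(✓)  00100(✓)  00110(✓)  00111(✓)  01000(✓)  01001(✓)  01100(✓)  01101(✓)  10010(✓)  10100(✓)  10110(✓)  11000(✓)  11001(✓)  11010(✓)  11011(✓)  11100(✓)  11101(✓)  11110(✓)  11111(✓)
size-2^1 implicants → -0010(✓)  -0100(✓)  -0110(✓)  -1000(✓)  -1001(✓)  -1100(✓)  -1101(✓)  0-000(✓)  0-001(✓)  0-100(✓)  00-00(✓)  00-10(✓)  00-11(✓)  000-0(✓)  000-1(✓)  0000-(✓)  0001-(✓)  001-0(✓)  0011-(✓)  01-00(✓)  01-01(✓)  0100-(✓)  0110-(✓)  1-010(✓)  1-100(✓)  1-110(✓)  10-10(✓)  101-0(✓)  11-00(✓)  11-01(✓)  11-10(✓)  11-11(✓)  110-0(✓)  110-1(✓)  1100-(✓)  1101-(✓)  111-0(✓)  111-1(✓)  1110-(✓)  1111-(✓)
size-2^2 implicants → --100  -0-10  -01-0  -1-00(✓)  -1-01(✓)  -100-(✓)  -110-(✓)  0--00  0-00-  00--0  00-1-  000--  01-0-(✓)  1--10  1-1-0  11--0(✓)  11--1(✓)  11-0-(✓)  11-1-(✓)  110--(✓)  111--(✓)
size-2^3 implicants → -1-0-  11---
Unchecked terms (primes): --100, -0-10, -01-0, -1-0-, 0--00, 0-00-, 00--0, 00-1-, 000--, 1--10, 1-1-0, 11---

--100, -0-10, -01-0, 0--00, 0-00-, 00--0, 00-1-, 000--, 1--10, 1-1-0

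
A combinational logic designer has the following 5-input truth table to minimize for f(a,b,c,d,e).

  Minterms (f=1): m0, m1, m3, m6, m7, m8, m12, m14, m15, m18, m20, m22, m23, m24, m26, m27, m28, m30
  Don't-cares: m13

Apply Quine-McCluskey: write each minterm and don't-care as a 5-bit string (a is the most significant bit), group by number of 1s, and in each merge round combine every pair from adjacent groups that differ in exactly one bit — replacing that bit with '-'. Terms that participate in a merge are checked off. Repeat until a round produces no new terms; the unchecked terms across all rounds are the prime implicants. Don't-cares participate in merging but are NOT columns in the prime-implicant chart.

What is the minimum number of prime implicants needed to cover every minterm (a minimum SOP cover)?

[col 0] 00000*, 00001*, 00011*, 00110*, 00111*, 01000*, 01100*, 01101*, 01110*, 01111*, 10010*, 10100*, 10110*, 10111*, 11000*, 11010*, 11011*, 11100*, 11110*
[col 1] -0110*, -0111*, -1000*, -1100*, -1110*, 0-000, 0-110*, 0-111*, 00-11, 000-1, 0000-, 0011-*, 01-00*, 011-0*, 011-1*, 0110-*, 0111-*, 1-010*, 1-100*, 1-110*, 10-10*, 101-0*, 1011-*, 11-00*, 11-10*, 110-0*, 1101-, 111-0*
[col 2] --110, -011-, -1-00, -11-0, 0-11-, 011--, 1--10, 1-1-0, 11--0
Prime implicants: --110, -011-, -1-00, -11-0, 0-000, 0-11-, 00-11, 000-1, 0000-, 011--, 1--10, 1-1-0, 11--0, 1101-
PI chart (minterm → PIs covering it):
  0 | 0-000,0000-
  1 | 000-1,0000-
  3 | 00-11,000-1
  6 | --110,-011-,0-11-
  7 | -011-,0-11-,00-11
  8 | -1-00,0-000
  12 | -1-00,-11-0,011--
  14 | --110,-11-0,0-11-,011--
  15 | 0-11-,011--
  18 | 1--10  (sole → essential)
  20 | 1-1-0  (sole → essential)
  22 | --110,-011-,1--10,1-1-0
  23 | -011-  (sole → essential)
  24 | -1-00,11--0
  26 | 1--10,11--0,1101-
  27 | 1101-  (sole → essential)
  28 | -1-00,-11-0,1-1-0,11--0
  30 | --110,-11-0,1--10,1-1-0,11--0
Essential prime implicants: -011-, 1--10, 1-1-0, 1101-
Petrick residual → -1-00, 0-000, 0-11-, 000-1
Minimum SOP uses 8 PIs: b'cd + bd'e' + a'c'd'e' + a'cd + a'b'c'e + ade' + ace' + abc'd

8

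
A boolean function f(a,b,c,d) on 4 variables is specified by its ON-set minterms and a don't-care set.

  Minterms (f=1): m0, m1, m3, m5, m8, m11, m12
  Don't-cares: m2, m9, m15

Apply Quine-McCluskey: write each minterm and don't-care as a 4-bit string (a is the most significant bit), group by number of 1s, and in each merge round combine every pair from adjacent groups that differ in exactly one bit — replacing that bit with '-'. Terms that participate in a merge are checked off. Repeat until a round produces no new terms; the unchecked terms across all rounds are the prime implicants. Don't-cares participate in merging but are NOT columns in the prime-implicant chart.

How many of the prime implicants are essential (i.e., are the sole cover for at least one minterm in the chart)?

size-2^0 implicants → 0000(✓)  0001(✓)  0010(✓)  0011(✓)  0101(✓)  1000(✓)  1001(✓)  1011(✓)  1100(✓)  1111(✓)
size-2^1 implicants → -000(✓)  -001(✓)  -011(✓)  0-01  00-0(✓)  00-1(✓)  000-(✓)  001-(✓)  1-00  1-11  10-1(✓)  100-(✓)
size-2^2 implicants → -0-1  -00-  00--
Unchecked terms (primes): -0-1, -00-, 0-01, 00--, 1-00, 1-11
Minterm coverage:
  m0 ⊆ -00-,00--
  m1 ⊆ -0-1,-00-,0-01,00--
  m3 ⊆ -0-1,00--
  m5 ⊆ 0-01 [E]
  m8 ⊆ -00-,1-00
  m11 ⊆ -0-1,1-11
  m12 ⊆ 1-00 [E]
E = {0-01, 1-00}

2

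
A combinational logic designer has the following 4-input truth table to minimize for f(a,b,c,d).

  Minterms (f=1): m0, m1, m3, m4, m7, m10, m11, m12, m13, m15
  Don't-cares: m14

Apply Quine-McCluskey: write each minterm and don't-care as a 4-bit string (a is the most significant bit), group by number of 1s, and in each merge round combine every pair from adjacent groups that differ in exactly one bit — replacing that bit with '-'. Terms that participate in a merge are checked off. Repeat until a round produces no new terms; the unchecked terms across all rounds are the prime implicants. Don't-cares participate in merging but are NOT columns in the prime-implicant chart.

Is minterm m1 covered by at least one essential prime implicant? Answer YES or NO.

size-2^0 implicants → 0000(✓)  0001(✓)  0011(✓)  0100(✓)  0111(✓)  1010(✓)  1011(✓)  1100(✓)  1101(✓)  1110(✓)  1111(✓)
size-2^1 implicants → -011(✓)  -100  -111(✓)  0-00  0-11(✓)  00-1  000-  1-10(✓)  1-11(✓)  101-(✓)  11-0(✓)  11-1(✓)  110-(✓)  111-(✓)
size-2^2 implicants → --11  1-1-  11--
Unchecked terms (primes): --11, -100, 0-00, 00-1, 000-, 1-1-, 11--
Minterm coverage:
  m0 ⊆ 0-00,000-
  m1 ⊆ 00-1,000-
  m3 ⊆ --11,00-1
  m4 ⊆ -100,0-00
  m7 ⊆ --11 [E]
  m10 ⊆ 1-1- [E]
  m11 ⊆ --11,1-1-
  m12 ⊆ -100,11--
  m13 ⊆ 11-- [E]
  m15 ⊆ --11,1-1-,11--
E = {--11, 1-1-, 11--}

NO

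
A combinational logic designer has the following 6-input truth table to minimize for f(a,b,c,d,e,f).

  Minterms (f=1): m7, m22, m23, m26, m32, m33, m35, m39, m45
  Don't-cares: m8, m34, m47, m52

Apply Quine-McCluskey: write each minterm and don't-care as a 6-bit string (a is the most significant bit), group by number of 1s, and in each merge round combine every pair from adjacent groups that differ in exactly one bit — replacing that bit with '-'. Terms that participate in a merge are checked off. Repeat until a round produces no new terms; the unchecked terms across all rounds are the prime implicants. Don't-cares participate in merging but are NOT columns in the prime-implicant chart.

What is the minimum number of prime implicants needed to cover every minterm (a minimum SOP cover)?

Round 0: 000111✓ 001000 010110✓ 010111✓ 011010 100000✓ 100001✓ 100010✓ 100011✓ 100111✓ 101101✓ 101111✓ 110100
Round 1: -00111 0-0111 01011- 10-111 100-11 1000-0✓ 1000-1✓ 10000-✓ 10001-✓ 1011-1
Round 2: 1000--
PIs = {-00111, 0-0111, 001000, 01011-, 011010, 10-111, 100-11, 1000--, 1011-1, 110100}
Coverage chart:
  m7: -00111,0-0111
  m22: 01011- ←essential
  m23: 0-0111,01011-
  m26: 011010 ←essential
  m32: 1000-- ←essential
  m33: 1000-- ←essential
  m35: 100-11,1000--
  m39: -00111,10-111,100-11
  m45: 1011-1 ←essential
Essential: 01011-, 011010, 1000--, 1011-1
Petrick residual → -00111
Min cover (5 terms): b'c'def + a'bc'de + a'bcd'ef' + ab'c'd' + ab'cdf

5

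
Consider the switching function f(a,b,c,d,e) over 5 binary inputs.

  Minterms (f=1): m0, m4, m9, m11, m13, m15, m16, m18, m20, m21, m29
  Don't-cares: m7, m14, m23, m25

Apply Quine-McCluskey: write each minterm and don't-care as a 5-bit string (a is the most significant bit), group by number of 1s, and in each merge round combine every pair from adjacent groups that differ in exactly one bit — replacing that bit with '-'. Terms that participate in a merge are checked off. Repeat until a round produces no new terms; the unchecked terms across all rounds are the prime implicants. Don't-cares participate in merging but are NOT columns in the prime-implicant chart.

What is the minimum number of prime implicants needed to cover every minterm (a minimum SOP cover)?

4

[col 0] 00000*, 00100*, 00111*, 01001*, 01011*, 01101*, 01110*, 01111*, 10000*, 10010*, 10100*, 10101*, 10111*, 11001*, 11101*
[col 1] -0000*, -0100*, -0111, -1001*, -1101*, 0-111, 00-00*, 01-01*, 01-11*, 010-1*, 011-1*, 0111-, 1-101, 10-00*, 100-0, 101-1, 1010-, 11-01*
[col 2] -0-00, -1-01, 01--1
Prime implicants: -0-00, -0111, -1-01, 0-111, 01--1, 0111-, 1-101, 100-0, 101-1, 1010-
PI chart (minterm → PIs covering it):
  0 | -0-00  (sole → essential)
  4 | -0-00  (sole → essential)
  9 | -1-01,01--1
  11 | 01--1  (sole → essential)
  13 | -1-01,01--1
  15 | 0-111,01--1,0111-
  16 | -0-00,100-0
  18 | 100-0  (sole → essential)
  20 | -0-00,1010-
  21 | 1-101,101-1,1010-
  29 | -1-01,1-101
Essential prime implicants: -0-00, 01--1, 100-0
Petrick residual → 1-101
Minimum SOP uses 4 PIs: b'd'e' + a'be + acd'e + ab'c'e'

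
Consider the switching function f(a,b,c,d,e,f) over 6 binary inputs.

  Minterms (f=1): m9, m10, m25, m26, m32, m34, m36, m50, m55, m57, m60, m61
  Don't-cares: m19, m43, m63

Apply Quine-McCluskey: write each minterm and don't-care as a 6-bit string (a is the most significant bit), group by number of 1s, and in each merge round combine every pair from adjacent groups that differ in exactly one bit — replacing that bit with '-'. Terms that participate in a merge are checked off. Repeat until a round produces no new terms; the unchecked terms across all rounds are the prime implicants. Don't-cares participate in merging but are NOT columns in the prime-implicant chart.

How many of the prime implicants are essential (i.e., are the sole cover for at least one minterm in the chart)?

6

Round 0: 001001✓ 001010✓ 010011 011001✓ 011010✓ 100000✓ 100010✓ 100100✓ 101011 110010✓ 110111✓ 111001✓ 111100✓ 111101✓ 111111✓
Round 1: -11001 0-1001 0-1010 1-0010 100-00 1000-0 11-111 111-01 1111-1 11110-
PIs = {-11001, 0-1001, 0-1010, 010011, 1-0010, 100-00, 1000-0, 101011, 11-111, 111-01, 1111-1, 11110-}
Coverage chart:
  m9: 0-1001 ←essential
  m10: 0-1010 ←essential
  m25: -11001,0-1001
  m26: 0-1010 ←essential
  m32: 100-00,1000-0
  m34: 1-0010,1000-0
  m36: 100-00 ←essential
  m50: 1-0010 ←essential
  m55: 11-111 ←essential
  m57: -11001,111-01
  m60: 11110- ←essential
  m61: 111-01,1111-1,11110-
Essential: 0-1001, 0-1010, 1-0010, 100-00, 11-111, 11110-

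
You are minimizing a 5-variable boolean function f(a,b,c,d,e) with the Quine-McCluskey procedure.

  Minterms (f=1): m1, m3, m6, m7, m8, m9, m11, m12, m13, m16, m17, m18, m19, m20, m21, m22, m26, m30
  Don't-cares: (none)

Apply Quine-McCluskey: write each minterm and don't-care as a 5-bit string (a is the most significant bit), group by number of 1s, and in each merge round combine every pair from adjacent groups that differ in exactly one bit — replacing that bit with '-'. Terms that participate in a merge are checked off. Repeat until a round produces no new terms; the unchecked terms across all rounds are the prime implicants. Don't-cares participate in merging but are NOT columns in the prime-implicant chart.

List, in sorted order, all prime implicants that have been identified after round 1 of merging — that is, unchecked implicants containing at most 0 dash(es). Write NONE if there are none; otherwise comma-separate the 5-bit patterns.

NONE

size-2^0 implicants → 00001(✓)  00011(✓)  00110(✓)  00111(✓)  01000(✓)  01001(✓)  01011(✓)  01100(✓)  01101(✓)  10000(✓)  10001(✓)  10010(✓)  10011(✓)  10100(✓)  10101(✓)  10110(✓)  11010(✓)  11110(✓)
size-2^1 implicants → -0001(✓)  -0011(✓)  -0110  0-001(✓)  0-011(✓)  00-11  000-1(✓)  0011-  01-00(✓)  01-01(✓)  010-1(✓)  0100-(✓)  0110-(✓)  1-010(✓)  1-110(✓)  10-00(✓)  10-01(✓)  10-10(✓)  100-0(✓)  100-1(✓)  1000-(✓)  1001-(✓)  101-0(✓)  1010-(✓)  11-10(✓)
size-2^2 implicants → -00-1  0-0-1  01-0-  1--10  10--0  10-0-  100--
Unchecked terms (primes): -00-1, -0110, 0-0-1, 00-11, 0011-, 01-0-, 1--10, 10--0, 10-0-, 100--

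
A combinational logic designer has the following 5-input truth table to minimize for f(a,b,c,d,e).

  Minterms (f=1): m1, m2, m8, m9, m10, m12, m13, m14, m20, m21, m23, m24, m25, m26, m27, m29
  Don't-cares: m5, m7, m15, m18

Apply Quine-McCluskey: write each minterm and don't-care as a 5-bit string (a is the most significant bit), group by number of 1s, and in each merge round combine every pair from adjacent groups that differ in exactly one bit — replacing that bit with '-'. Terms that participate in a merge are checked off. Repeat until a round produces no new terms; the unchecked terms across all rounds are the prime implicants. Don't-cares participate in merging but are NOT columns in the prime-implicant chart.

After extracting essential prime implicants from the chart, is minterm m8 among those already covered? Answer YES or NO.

size-2^0 implicants → 00001(✓)  00010(✓)  00101(✓)  00111(✓)  01000(✓)  01001(✓)  01010(✓)  01100(✓)  01101(✓)  01110(✓)  01111(✓)  10010(✓)  10100(✓)  10101(✓)  10111(✓)  11000(✓)  11001(✓)  11010(✓)  11011(✓)  11101(✓)
size-2^1 implicants → -0010(✓)  -0101(✓)  -0111(✓)  -1000(✓)  -1001(✓)  -1010(✓)  -1101(✓)  0-001(✓)  0-010(✓)  0-101(✓)  0-111(✓)  00-01(✓)  001-1(✓)  01-00(✓)  01-01(✓)  01-10(✓)  010-0(✓)  0100-(✓)  011-0(✓)  011-1(✓)  0110-(✓)  0111-(✓)  1-010(✓)  1-101(✓)  101-1(✓)  1010-  11-01(✓)  110-0(✓)  110-1(✓)  1100-(✓)  1101-(✓)
size-2^2 implicants → --010  --101  -01-1  -1-01  -10-0  -100-  0--01  0-1-1  01--0  01-0-  011--  110--
Unchecked terms (primes): --010, --101, -01-1, -1-01, -10-0, -100-, 0--01, 0-1-1, 01--0, 01-0-, 011--, 1010-, 110--
Minterm coverage:
  m1 ⊆ 0--01 [E]
  m2 ⊆ --010 [E]
  m8 ⊆ -10-0,-100-,01--0,01-0-
  m9 ⊆ -1-01,-100-,0--01,01-0-
  m10 ⊆ --010,-10-0,01--0
  m12 ⊆ 01--0,01-0-,011--
  m13 ⊆ --101,-1-01,0--01,0-1-1,01-0-,011--
  m14 ⊆ 01--0,011--
  m20 ⊆ 1010- [E]
  m21 ⊆ --101,-01-1,1010-
  m23 ⊆ -01-1 [E]
  m24 ⊆ -10-0,-100-,110--
  m25 ⊆ -1-01,-100-,110--
  m26 ⊆ --010,-10-0,110--
  m27 ⊆ 110-- [E]
  m29 ⊆ --101,-1-01
E = {--010, -01-1, 0--01, 1010-, 110--}

NO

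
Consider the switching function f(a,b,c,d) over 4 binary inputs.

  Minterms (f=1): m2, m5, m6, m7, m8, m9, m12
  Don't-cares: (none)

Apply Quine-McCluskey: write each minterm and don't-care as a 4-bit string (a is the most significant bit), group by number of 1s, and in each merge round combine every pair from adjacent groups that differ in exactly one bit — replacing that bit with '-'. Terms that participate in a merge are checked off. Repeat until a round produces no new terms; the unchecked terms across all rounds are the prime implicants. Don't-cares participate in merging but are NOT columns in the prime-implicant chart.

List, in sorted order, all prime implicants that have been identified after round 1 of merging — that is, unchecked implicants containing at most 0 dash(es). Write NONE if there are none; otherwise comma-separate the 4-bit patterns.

size-2^0 implicants → 0010(✓)  0101(✓)  0110(✓)  0111(✓)  1000(✓)  1001(✓)  1100(✓)
size-2^1 implicants → 0-10  01-1  011-  1-00  100-
Unchecked terms (primes): 0-10, 01-1, 011-, 1-00, 100-

NONE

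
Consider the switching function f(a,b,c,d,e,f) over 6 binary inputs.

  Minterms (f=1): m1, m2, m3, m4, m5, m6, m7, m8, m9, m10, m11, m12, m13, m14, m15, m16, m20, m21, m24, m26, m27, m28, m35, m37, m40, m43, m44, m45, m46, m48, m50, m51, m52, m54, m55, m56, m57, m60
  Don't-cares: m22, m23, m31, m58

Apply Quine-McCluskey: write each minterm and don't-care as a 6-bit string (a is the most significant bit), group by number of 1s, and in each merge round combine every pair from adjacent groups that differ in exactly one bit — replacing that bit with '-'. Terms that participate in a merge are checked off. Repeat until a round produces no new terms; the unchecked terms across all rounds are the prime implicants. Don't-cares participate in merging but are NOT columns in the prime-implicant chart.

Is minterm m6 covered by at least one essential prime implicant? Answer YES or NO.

YES

size-2^0 implicants → 000001(✓)  000010(✓)  000011(✓)  000100(✓)  000101(✓)  000110(✓)  000111(✓)  001000(✓)  001001(✓)  001010(✓)  001011(✓)  001100(✓)  001101(✓)  001110(✓)  001111(✓)  010000(✓)  010100(✓)  010101(✓)  010110(✓)  010111(✓)  011000(✓)  011010(✓)  011011(✓)  011100(✓)  011111(✓)  100011(✓)  100101(✓)  101000(✓)  101011(✓)  101100(✓)  101101(✓)  101110(✓)  110000(✓)  110010(✓)  110011(✓)  110100(✓)  110110(✓)  110111(✓)  111000(✓)  111001(✓)  111010(✓)  111100(✓)
size-2^1 implicants → -00011(✓)  -00101(✓)  -01000(✓)  -01011(✓)  -01100(✓)  -01101(✓)  -01110(✓)  -10000(✓)  -10100(✓)  -10110(✓)  -10111(✓)  -11000(✓)  -11010(✓)  -11100(✓)  0-0100(✓)  0-0101(✓)  0-0110(✓)  0-0111(✓)  0-1000(✓)  0-1010(✓)  0-1011(✓)  0-1100(✓)  0-1111(✓)  00-001(✓)  00-010(✓)  00-011(✓)  00-100(✓)  00-101(✓)  00-110(✓)  00-111(✓)  000-01(✓)  000-10(✓)  000-11(✓)  0000-1(✓)  00001-(✓)  0001-0(✓)  0001-1(✓)  00010-(✓)  00011-(✓)  001-00(✓)  001-01(✓)  001-10(✓)  001-11(✓)  0010-0(✓)  0010-1(✓)  00100-(✓)  00101-(✓)  0011-0(✓)  0011-1(✓)  00110-(✓)  00111-(✓)  01-000(✓)  01-100(✓)  01-111(✓)  010-00(✓)  0101-0(✓)  0101-1(✓)  01010-(✓)  01011-(✓)  011-00(✓)  011-11(✓)  0110-0(✓)  01101-(✓)  1-0011  1-1000(✓)  1-1100(✓)  10-011(✓)  10-101(✓)  101-00(✓)  1011-0(✓)  10110-(✓)  11-000(✓)  11-010(✓)  11-100(✓)  110-00(✓)  110-10(✓)  110-11(✓)  1100-0(✓)  11001-(✓)  1101-0(✓)  11011-(✓)  111-00(✓)  1110-0(✓)  11100-
size-2^2 implicants → --1000(✓)  --1100(✓)  -0-011  -0-101  -01-00(✓)  -011-0  -0110-  -1-000(✓)  -1-100(✓)  -10-00(✓)  -101-0  -1011-  -11-00(✓)  -110-0  0--100  0--111  0-01-0(✓)  0-01-1(✓)  0-010-(✓)  0-011-(✓)  0-1-00(✓)  0-1-11  0-10-0  0-101-  00--01(✓)  00--10(✓)  00--11(✓)  00-0-1(✓)  00-01-(✓)  00-1-0(✓)  00-1-1(✓)  00-10-(✓)  00-11-(✓)  000--1(✓)  000-1-(✓)  0001--(✓)  001--0(✓)  001--1(✓)  001-0-(✓)  001-1-(✓)  0010--(✓)  0011--(✓)  01--00(✓)  0101--(✓)  1-1-00(✓)  11--00(✓)  11-0-0  110--0  110-1-
size-2^3 implicants → --1-00  -1--00  0-01--  00---1  00--1-  00-1--  001---
Unchecked terms (primes): --1-00, -0-011, -0-101, -011-0, -0110-, -1--00, -101-0, -1011-, -110-0, 0--100, 0--111, 0-01--, 0-1-11, 0-10-0, 0-101-, 00---1, 00--1-, 00-1--, 001---, 1-0011, 11-0-0, 110--0, 110-1-, 11100-
Minterm coverage:
  m1 ⊆ 00---1 [E]
  m2 ⊆ 00--1- [E]
  m3 ⊆ -0-011,00---1,00--1-
  m4 ⊆ 0--100,0-01--,00-1--
  m5 ⊆ -0-101,0-01--,00---1,00-1--
  m6 ⊆ 0-01--,00--1-,00-1--
  m7 ⊆ 0--111,0-01--,00---1,00--1-,00-1--
  m8 ⊆ --1-00,0-10-0,001---
  m9 ⊆ 00---1,001---
  m10 ⊆ 0-10-0,0-101-,00--1-,001---
  m11 ⊆ -0-011,0-1-11,0-101-,00---1,00--1-,001---
  m12 ⊆ --1-00,-011-0,-0110-,0--100,00-1--,001---
  m13 ⊆ -0-101,-0110-,00---1,00-1--,001---
  m14 ⊆ -011-0,00--1-,00-1--,001---
  m15 ⊆ 0--111,0-1-11,00---1,00--1-,00-1--,001---
  m16 ⊆ -1--00 [E]
  m20 ⊆ -1--00,-101-0,0--100,0-01--
  m21 ⊆ 0-01-- [E]
  m24 ⊆ --1-00,-1--00,-110-0,0-10-0
  m26 ⊆ -110-0,0-10-0,0-101-
  m27 ⊆ 0-1-11,0-101-
  m28 ⊆ --1-00,-1--00,0--100
  m35 ⊆ -0-011,1-0011
  m37 ⊆ -0-101 [E]
  m40 ⊆ --1-00 [E]
  m43 ⊆ -0-011 [E]
  m44 ⊆ --1-00,-011-0,-0110-
  m45 ⊆ -0-101,-0110-
  m46 ⊆ -011-0 [E]
  m48 ⊆ -1--00,11-0-0,110--0
  m50 ⊆ 11-0-0,110--0,110-1-
  m51 ⊆ 1-0011,110-1-
  m52 ⊆ -1--00,-101-0,110--0
  m54 ⊆ -101-0,-1011-,110--0,110-1-
  m55 ⊆ -1011-,110-1-
  m56 ⊆ --1-00,-1--00,-110-0,11-0-0,11100-
  m57 ⊆ 11100- [E]
  m60 ⊆ --1-00,-1--00
E = {--1-00, -0-011, -0-101, -011-0, -1--00, 0-01--, 00---1, 00--1-, 11100-}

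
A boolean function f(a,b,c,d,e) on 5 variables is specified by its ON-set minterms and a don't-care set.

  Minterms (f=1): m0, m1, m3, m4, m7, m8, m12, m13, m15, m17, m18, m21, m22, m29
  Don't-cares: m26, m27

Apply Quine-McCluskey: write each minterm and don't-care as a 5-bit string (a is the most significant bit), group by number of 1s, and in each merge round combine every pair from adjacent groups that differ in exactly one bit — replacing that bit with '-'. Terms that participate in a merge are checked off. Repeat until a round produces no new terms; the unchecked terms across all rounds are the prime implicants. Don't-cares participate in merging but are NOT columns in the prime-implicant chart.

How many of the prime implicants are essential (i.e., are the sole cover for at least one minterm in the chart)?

2

[col 0] 00000*, 00001*, 00011*, 00100*, 00111*, 01000*, 01100*, 01101*, 01111*, 10001*, 10010*, 10101*, 10110*, 11010*, 11011*, 11101*
[col 1] -0001, -1101, 0-000*, 0-100*, 0-111, 00-00*, 00-11, 000-1, 0000-, 01-00*, 011-1, 0110-, 1-010, 1-101, 10-01, 10-10, 1101-
[col 2] 0--00
Prime implicants: -0001, -1101, 0--00, 0-111, 00-11, 000-1, 0000-, 011-1, 0110-, 1-010, 1-101, 10-01, 10-10, 1101-
PI chart (minterm → PIs covering it):
  0 | 0--00,0000-
  1 | -0001,000-1,0000-
  3 | 00-11,000-1
  4 | 0--00  (sole → essential)
  7 | 0-111,00-11
  8 | 0--00  (sole → essential)
  12 | 0--00,0110-
  13 | -1101,011-1,0110-
  15 | 0-111,011-1
  17 | -0001,10-01
  18 | 1-010,10-10
  21 | 1-101,10-01
  22 | 10-10  (sole → essential)
  29 | -1101,1-101
Essential prime implicants: 0--00, 10-10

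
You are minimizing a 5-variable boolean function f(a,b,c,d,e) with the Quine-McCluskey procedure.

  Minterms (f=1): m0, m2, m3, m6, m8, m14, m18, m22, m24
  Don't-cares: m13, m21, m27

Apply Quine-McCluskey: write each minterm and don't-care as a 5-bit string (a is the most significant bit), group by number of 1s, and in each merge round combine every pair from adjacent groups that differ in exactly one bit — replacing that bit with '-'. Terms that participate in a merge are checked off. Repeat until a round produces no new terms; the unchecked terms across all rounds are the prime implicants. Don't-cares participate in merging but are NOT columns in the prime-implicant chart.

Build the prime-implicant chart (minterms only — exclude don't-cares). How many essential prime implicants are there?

Round 0: 00000✓ 00010✓ 00011✓ 00110✓ 01000✓ 01101 01110✓ 10010✓ 10101 10110✓ 11000✓ 11011
Round 1: -0010✓ -0110✓ -1000 0-000 0-110 00-10✓ 000-0 0001- 10-10✓
Round 2: -0-10
PIs = {-0-10, -1000, 0-000, 0-110, 000-0, 0001-, 01101, 10101, 11011}
Coverage chart:
  m0: 0-000,000-0
  m2: -0-10,000-0,0001-
  m3: 0001- ←essential
  m6: -0-10,0-110
  m8: -1000,0-000
  m14: 0-110 ←essential
  m18: -0-10 ←essential
  m22: -0-10 ←essential
  m24: -1000 ←essential
Essential: -0-10, -1000, 0-110, 0001-

4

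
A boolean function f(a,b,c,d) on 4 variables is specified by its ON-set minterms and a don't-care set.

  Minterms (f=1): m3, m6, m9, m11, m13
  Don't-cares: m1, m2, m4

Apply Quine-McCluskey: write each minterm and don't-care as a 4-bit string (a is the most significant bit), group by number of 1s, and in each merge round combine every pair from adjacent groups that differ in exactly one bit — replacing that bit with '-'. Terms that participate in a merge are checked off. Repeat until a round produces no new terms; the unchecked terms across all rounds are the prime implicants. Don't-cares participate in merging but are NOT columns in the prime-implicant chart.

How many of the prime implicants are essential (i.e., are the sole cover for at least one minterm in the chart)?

2

[col 0] 0001*, 0010*, 0011*, 0100*, 0110*, 1001*, 1011*, 1101*
[col 1] -001*, -011*, 0-10, 00-1*, 001-, 01-0, 1-01, 10-1*
[col 2] -0-1
Prime implicants: -0-1, 0-10, 001-, 01-0, 1-01
PI chart (minterm → PIs covering it):
  3 | -0-1,001-
  6 | 0-10,01-0
  9 | -0-1,1-01
  11 | -0-1  (sole → essential)
  13 | 1-01  (sole → essential)
Essential prime implicants: -0-1, 1-01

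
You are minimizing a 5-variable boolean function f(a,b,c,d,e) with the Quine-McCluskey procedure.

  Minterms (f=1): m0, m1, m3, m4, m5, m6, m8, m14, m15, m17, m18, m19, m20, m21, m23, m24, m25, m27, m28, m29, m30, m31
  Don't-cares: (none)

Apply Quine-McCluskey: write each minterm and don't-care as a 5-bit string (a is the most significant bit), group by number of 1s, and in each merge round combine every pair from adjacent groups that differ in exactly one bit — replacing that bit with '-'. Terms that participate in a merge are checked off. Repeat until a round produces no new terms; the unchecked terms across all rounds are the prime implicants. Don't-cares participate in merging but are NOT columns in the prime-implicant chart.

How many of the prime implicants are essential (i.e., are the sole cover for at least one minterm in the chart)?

4

size-2^0 implicants → 00000(✓)  00001(✓)  00011(✓)  00100(✓)  00101(✓)  00110(✓)  01000(✓)  01110(✓)  01111(✓)  10001(✓)  10010(✓)  10011(✓)  10100(✓)  10101(✓)  10111(✓)  11000(✓)  11001(✓)  11011(✓)  11100(✓)  11101(✓)  11110(✓)  11111(✓)
size-2^1 implicants → -0001(✓)  -0011(✓)  -0100(✓)  -0101(✓)  -1000  -1110(✓)  -1111(✓)  0-000  0-110  00-00(✓)  00-01(✓)  000-1(✓)  0000-(✓)  001-0  0010-(✓)  0111-(✓)  1-001(✓)  1-011(✓)  1-100(✓)  1-101(✓)  1-111(✓)  10-01(✓)  10-11(✓)  100-1(✓)  1001-  101-1(✓)  1010-(✓)  11-00(✓)  11-01(✓)  11-11(✓)  110-1(✓)  1100-(✓)  111-0(✓)  111-1(✓)  1110-(✓)  1111-(✓)
size-2^2 implicants → -0-01  -00-1  -010-  -111-  00-0-  1--01(✓)  1--11(✓)  1-0-1(✓)  1-1-1(✓)  1-10-  10--1(✓)  11--1(✓)  11-0-  111--
size-2^3 implicants → 1---1
Unchecked terms (primes): -0-01, -00-1, -010-, -1000, -111-, 0-000, 0-110, 00-0-, 001-0, 1---1, 1-10-, 1001-, 11-0-, 111--
Minterm coverage:
  m0 ⊆ 0-000,00-0-
  m1 ⊆ -0-01,-00-1,00-0-
  m3 ⊆ -00-1 [E]
  m4 ⊆ -010-,00-0-,001-0
  m5 ⊆ -0-01,-010-,00-0-
  m6 ⊆ 0-110,001-0
  m8 ⊆ -1000,0-000
  m14 ⊆ -111-,0-110
  m15 ⊆ -111- [E]
  m17 ⊆ -0-01,-00-1,1---1
  m18 ⊆ 1001- [E]
  m19 ⊆ -00-1,1---1,1001-
  m20 ⊆ -010-,1-10-
  m21 ⊆ -0-01,-010-,1---1,1-10-
  m23 ⊆ 1---1 [E]
  m24 ⊆ -1000,11-0-
  m25 ⊆ 1---1,11-0-
  m27 ⊆ 1---1 [E]
  m28 ⊆ 1-10-,11-0-,111--
  m29 ⊆ 1---1,1-10-,11-0-,111--
  m30 ⊆ -111-,111--
  m31 ⊆ -111-,1---1,111--
E = {-00-1, -111-, 1---1, 1001-}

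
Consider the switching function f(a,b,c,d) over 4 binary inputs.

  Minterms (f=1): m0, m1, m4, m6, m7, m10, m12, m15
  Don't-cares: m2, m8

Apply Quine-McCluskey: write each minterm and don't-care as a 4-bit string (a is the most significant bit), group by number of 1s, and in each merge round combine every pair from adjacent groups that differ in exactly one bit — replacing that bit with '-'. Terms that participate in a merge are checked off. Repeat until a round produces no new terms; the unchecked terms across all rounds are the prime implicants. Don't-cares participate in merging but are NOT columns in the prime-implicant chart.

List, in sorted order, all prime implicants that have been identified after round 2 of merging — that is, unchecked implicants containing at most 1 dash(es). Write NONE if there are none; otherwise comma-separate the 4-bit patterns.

-111, 000-, 011-

[col 0] 0000*, 0001*, 0010*, 0100*, 0110*, 0111*, 1000*, 1010*, 1100*, 1111*
[col 1] -000*, -010*, -100*, -111, 0-00*, 0-10*, 00-0*, 000-, 01-0*, 011-, 1-00*, 10-0*
[col 2] --00, -0-0, 0--0
Prime implicants: --00, -0-0, -111, 0--0, 000-, 011-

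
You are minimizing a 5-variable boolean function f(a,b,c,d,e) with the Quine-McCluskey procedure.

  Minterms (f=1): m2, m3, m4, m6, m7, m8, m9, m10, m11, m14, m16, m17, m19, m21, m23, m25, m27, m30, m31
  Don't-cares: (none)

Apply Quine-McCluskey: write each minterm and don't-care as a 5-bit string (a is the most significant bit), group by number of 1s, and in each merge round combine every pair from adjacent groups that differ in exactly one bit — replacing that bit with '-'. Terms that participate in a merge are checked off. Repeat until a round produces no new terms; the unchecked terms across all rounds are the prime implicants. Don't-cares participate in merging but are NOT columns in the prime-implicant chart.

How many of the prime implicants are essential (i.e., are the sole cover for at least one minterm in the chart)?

4

Round 0: 00010✓ 00011✓ 00100✓ 00110✓ 00111✓ 01000✓ 01001✓ 01010✓ 01011✓ 01110✓ 10000✓ 10001✓ 10011✓ 10101✓ 10111✓ 11001✓ 11011✓ 11110✓ 11111✓
Round 1: -0011✓ -0111✓ -1001✓ -1011✓ -1110 0-010✓ 0-011✓ 0-110✓ 00-10✓ 00-11✓ 0001-✓ 001-0 0011-✓ 01-10✓ 010-0✓ 010-1✓ 0100-✓ 0101-✓ 1-001✓ 1-011✓ 1-111✓ 10-01✓ 10-11✓ 100-1✓ 1000- 101-1✓ 11-11✓ 110-1✓ 1111-
Round 2: --011 -0-11 -10-1 0--10 0-01- 00-1- 010-- 1--11 1-0-1 10--1
PIs = {--011, -0-11, -10-1, -1110, 0--10, 0-01-, 00-1-, 001-0, 010--, 1--11, 1-0-1, 10--1, 1000-, 1111-}
Coverage chart:
  m2: 0--10,0-01-,00-1-
  m3: --011,-0-11,0-01-,00-1-
  m4: 001-0 ←essential
  m6: 0--10,00-1-,001-0
  m7: -0-11,00-1-
  m8: 010-- ←essential
  m9: -10-1,010--
  m10: 0--10,0-01-,010--
  m11: --011,-10-1,0-01-,010--
  m14: -1110,0--10
  m16: 1000- ←essential
  m17: 1-0-1,10--1,1000-
  m19: --011,-0-11,1--11,1-0-1,10--1
  m21: 10--1 ←essential
  m23: -0-11,1--11,10--1
  m25: -10-1,1-0-1
  m27: --011,-10-1,1--11,1-0-1
  m30: -1110,1111-
  m31: 1--11,1111-
Essential: 001-0, 010--, 10--1, 1000-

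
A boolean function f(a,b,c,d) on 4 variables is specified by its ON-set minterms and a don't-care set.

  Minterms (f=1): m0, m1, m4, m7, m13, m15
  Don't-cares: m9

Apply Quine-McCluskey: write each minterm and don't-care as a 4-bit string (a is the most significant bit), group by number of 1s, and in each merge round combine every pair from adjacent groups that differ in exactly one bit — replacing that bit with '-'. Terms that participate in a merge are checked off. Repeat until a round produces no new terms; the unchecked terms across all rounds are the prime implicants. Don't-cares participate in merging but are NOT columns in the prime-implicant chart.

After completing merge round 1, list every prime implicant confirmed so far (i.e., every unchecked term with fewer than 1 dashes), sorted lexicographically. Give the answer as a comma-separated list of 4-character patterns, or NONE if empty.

[col 0] 0000*, 0001*, 0100*, 0111*, 1001*, 1101*, 1111*
[col 1] -001, -111, 0-00, 000-, 1-01, 11-1
Prime implicants: -001, -111, 0-00, 000-, 1-01, 11-1

NONE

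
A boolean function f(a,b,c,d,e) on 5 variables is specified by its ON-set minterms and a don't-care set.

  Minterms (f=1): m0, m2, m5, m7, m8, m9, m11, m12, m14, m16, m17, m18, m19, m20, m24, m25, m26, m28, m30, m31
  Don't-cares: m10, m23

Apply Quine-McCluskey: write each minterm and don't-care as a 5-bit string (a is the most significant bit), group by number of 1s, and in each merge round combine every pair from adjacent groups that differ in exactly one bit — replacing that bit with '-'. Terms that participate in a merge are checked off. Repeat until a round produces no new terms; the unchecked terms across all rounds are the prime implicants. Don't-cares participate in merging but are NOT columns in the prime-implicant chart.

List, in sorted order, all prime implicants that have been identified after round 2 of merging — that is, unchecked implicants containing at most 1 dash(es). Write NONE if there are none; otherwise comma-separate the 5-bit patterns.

-0111, 001-1, 1-111, 10-11, 1111-

[col 0] 00000*, 00010*, 00101*, 00111*, 01000*, 01001*, 01010*, 01011*, 01100*, 01110*, 10000*, 10001*, 10010*, 10011*, 10100*, 10111*, 11000*, 11001*, 11010*, 11100*, 11110*, 11111*
[col 1] -0000*, -0010*, -0111, -1000*, -1001*, -1010*, -1100*, -1110*, 0-000*, 0-010*, 000-0*, 001-1, 01-00*, 01-10*, 010-0*, 010-1*, 0100-*, 0101-*, 011-0*, 1-000*, 1-001*, 1-010*, 1-100*, 1-111, 10-00*, 10-11, 100-0*, 100-1*, 1000-*, 1001-*, 11-00*, 11-10*, 110-0*, 1100-*, 111-0*, 1111-
[col 2] --000*, --010*, -00-0*, -1-00*, -1-10*, -10-0*, -100-, -11-0*, 0-0-0*, 01--0*, 010--, 1--00, 1-0-0*, 1-00-, 100--, 11--0*
[col 3] --0-0, -1--0
Prime implicants: --0-0, -0111, -1--0, -100-, 001-1, 010--, 1--00, 1-00-, 1-111, 10-11, 100--, 1111-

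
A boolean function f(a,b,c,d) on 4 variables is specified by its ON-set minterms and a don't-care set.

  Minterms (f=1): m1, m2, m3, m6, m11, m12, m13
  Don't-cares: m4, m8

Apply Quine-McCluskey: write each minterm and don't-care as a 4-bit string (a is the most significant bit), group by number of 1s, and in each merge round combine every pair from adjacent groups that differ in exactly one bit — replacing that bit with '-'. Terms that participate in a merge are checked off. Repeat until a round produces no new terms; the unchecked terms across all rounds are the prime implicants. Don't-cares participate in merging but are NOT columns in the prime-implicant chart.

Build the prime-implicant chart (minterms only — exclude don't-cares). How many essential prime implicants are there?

3

size-2^0 implicants → 0001(✓)  0010(✓)  0011(✓)  0100(✓)  0110(✓)  1000(✓)  1011(✓)  1100(✓)  1101(✓)
size-2^1 implicants → -011  -100  0-10  00-1  001-  01-0  1-00  110-
Unchecked terms (primes): -011, -100, 0-10, 00-1, 001-, 01-0, 1-00, 110-
Minterm coverage:
  m1 ⊆ 00-1 [E]
  m2 ⊆ 0-10,001-
  m3 ⊆ -011,00-1,001-
  m6 ⊆ 0-10,01-0
  m11 ⊆ -011 [E]
  m12 ⊆ -100,1-00,110-
  m13 ⊆ 110- [E]
E = {-011, 00-1, 110-}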